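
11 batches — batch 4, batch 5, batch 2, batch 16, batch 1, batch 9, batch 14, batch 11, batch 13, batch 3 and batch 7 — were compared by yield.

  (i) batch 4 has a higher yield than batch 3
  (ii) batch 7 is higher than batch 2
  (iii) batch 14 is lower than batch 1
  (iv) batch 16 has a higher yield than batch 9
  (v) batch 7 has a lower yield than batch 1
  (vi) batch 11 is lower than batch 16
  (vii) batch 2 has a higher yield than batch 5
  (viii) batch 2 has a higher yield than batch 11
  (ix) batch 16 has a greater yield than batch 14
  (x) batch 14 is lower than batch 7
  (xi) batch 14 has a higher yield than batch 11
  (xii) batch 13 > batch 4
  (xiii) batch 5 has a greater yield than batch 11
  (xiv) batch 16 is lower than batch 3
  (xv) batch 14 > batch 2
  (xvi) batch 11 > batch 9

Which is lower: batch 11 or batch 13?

batch 11

Link the given pairs in sequence: batch 11 < batch 5; batch 5 < batch 2; batch 2 < batch 14; batch 14 < batch 16; batch 16 < batch 3; batch 3 < batch 4; batch 4 < batch 13.
Together: batch 11 < batch 5 < batch 2 < batch 14 < batch 16 < batch 3 < batch 4 < batch 13.
So batch 11 < batch 13; batch 11 is the lower of the two.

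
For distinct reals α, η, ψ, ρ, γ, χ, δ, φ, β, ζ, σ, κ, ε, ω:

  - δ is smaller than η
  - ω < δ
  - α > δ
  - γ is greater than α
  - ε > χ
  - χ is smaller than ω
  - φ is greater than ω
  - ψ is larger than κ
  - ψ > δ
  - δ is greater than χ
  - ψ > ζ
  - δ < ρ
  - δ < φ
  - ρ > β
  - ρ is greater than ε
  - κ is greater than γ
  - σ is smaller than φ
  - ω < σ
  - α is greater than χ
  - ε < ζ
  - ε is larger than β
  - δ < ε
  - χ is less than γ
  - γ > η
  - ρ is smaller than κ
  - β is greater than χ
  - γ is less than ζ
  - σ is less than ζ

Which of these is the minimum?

χ

Chaining upward from χ: directly above it, ω, β, δ, α, ε, γ; then σ, η, ρ, φ, κ, ζ, ψ.
That covers every other element, and nothing is given below χ, so χ is the minimum.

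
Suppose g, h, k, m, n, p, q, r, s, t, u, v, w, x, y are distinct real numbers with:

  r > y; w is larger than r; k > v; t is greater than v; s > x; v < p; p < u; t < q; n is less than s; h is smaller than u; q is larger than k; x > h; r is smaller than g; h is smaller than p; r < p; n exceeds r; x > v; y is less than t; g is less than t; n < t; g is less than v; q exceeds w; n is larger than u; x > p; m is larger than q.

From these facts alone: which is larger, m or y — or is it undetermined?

m

Link the given pairs in sequence: y < r; r < g; g < v; v < p; p < u; u < n; n < t; t < q; q < m.
Chaining these gives y < r < g < v < p < u < n < t < q < m.
So m is larger.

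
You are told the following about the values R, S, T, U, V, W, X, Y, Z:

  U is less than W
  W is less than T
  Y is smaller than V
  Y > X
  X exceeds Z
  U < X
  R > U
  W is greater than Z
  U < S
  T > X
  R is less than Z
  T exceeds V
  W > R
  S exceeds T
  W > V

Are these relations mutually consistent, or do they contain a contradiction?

consistent

Every relation is compatible with U < R < Z < X < Y < V < W < T < S; the set is consistent.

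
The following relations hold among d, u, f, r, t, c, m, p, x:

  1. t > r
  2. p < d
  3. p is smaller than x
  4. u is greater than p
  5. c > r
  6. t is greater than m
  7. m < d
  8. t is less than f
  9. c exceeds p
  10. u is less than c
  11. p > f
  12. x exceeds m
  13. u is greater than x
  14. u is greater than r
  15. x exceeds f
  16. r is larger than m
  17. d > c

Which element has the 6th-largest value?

f

Piecing the relations together gives one ordering: m < r < t < f < p < x < u < c < d.
The 6th largest is f.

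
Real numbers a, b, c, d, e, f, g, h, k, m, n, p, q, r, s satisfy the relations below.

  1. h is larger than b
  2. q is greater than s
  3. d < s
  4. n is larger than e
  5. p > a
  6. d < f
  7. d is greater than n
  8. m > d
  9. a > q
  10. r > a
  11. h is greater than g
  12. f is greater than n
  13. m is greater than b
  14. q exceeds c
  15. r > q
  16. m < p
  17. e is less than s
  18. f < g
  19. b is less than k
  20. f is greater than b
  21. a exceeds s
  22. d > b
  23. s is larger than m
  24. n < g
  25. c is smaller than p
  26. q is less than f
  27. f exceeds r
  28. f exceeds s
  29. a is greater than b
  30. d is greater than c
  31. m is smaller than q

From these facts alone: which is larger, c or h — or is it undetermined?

c < d and d < m give c < m.
Then m < s extends the chain to s.
Then s < q extends the chain to q.
Then q < a extends the chain to a.
Then a < r extends the chain to r.
Then r < f extends the chain to f.
Then f < g extends the chain to g.
Then g < h extends the chain to h.
So h is larger.

h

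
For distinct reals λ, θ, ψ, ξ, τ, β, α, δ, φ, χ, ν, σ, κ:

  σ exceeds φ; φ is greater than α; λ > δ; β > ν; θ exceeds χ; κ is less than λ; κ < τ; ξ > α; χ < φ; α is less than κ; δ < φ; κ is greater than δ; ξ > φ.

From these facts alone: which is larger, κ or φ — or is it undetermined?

undetermined

Following every chain through φ: above φ we get σ, ξ; below φ we get χ, α, δ.
κ is not reached, and no chain runs the other way from κ to φ.
So the given relations leave the order of φ and κ undetermined.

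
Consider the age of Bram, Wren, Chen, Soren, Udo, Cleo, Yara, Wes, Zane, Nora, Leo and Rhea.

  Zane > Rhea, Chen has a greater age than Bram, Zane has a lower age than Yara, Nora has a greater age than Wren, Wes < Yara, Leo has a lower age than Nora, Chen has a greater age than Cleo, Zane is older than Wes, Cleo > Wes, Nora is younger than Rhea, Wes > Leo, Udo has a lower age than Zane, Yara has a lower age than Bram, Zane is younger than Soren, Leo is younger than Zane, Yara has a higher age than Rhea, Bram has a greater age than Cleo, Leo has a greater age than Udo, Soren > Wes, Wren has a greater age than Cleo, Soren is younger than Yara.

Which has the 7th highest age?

Nora

Piecing the relations together gives one ordering: Udo < Leo < Wes < Cleo < Wren < Nora < Rhea < Zane < Soren < Yara < Bram < Chen.
Counting 7 from the largest end gives Nora.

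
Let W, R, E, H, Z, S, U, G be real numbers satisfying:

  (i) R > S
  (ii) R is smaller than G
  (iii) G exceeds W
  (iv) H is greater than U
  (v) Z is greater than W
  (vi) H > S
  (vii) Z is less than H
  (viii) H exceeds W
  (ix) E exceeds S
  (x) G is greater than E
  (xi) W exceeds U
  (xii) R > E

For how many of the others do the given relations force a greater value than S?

From S the given relations immediately reach E, R, H.
From those, G — 4 in total.
No other element is forced above S by the given relations, so the count is 4.

4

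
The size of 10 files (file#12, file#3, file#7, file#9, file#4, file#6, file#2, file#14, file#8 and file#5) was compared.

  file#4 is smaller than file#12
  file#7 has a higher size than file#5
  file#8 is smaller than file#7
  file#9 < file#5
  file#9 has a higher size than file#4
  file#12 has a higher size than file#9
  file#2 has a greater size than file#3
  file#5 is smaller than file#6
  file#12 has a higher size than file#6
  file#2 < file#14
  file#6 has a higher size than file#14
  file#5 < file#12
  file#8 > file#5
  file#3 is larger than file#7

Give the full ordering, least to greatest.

The consecutive links are each given: file#4 < file#9; file#9 < file#5; file#5 < file#8; file#8 < file#7; file#7 < file#3; file#3 < file#2; file#2 < file#14; file#14 < file#6; file#6 < file#12.

file#4 < file#9 < file#5 < file#8 < file#7 < file#3 < file#2 < file#14 < file#6 < file#12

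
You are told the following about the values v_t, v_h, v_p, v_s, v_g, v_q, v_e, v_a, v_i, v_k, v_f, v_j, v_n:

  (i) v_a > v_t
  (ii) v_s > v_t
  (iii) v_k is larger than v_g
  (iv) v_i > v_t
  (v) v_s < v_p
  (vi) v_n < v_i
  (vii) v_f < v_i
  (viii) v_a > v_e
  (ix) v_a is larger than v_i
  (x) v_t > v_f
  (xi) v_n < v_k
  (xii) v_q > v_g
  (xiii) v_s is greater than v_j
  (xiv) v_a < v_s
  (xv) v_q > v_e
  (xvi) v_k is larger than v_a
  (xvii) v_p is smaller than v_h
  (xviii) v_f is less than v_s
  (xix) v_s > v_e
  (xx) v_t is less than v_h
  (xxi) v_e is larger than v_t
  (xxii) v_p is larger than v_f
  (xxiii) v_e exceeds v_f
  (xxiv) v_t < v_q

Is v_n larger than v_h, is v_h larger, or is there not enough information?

v_h

v_n < v_i and v_i < v_a give v_n < v_a.
With v_a < v_s: v_n < v_i < v_a < v_s.
With v_s < v_p: v_n < v_i < v_a < v_s < v_p.
With v_p < v_h: v_n < v_i < v_a < v_s < v_p < v_h.
So v_h is larger.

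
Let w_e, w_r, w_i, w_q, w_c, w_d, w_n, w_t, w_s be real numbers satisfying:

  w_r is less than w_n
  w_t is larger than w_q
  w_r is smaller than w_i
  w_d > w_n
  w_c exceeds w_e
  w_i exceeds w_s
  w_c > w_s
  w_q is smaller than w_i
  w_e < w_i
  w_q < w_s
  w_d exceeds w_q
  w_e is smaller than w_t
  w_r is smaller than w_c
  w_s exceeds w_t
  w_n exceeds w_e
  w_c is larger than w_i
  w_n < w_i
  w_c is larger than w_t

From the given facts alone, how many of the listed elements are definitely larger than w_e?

6

Directly above w_e: w_n, w_t, w_i, w_c.
One step further: w_s, w_d (6 so far).
No other element is forced above w_e by the given relations, so the count is 6.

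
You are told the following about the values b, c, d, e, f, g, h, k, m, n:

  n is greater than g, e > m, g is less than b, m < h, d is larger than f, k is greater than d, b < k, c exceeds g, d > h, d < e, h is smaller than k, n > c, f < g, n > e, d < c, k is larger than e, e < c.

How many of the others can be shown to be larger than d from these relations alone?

The elements the relations force above d are e, c, n, k — no chain reaches any other.
That is 4.

4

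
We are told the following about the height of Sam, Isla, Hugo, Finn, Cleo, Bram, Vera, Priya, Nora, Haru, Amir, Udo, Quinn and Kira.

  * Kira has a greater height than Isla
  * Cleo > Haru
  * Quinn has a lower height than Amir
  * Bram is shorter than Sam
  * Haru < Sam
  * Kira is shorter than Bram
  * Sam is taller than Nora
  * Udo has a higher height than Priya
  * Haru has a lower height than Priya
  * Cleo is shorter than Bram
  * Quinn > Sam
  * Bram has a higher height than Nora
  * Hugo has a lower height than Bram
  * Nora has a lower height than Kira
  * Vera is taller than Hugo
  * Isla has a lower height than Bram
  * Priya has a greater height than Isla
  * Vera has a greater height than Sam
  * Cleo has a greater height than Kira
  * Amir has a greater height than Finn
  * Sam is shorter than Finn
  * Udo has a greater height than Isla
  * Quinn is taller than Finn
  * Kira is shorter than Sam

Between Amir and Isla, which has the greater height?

Isla < Kira and Kira < Cleo give Isla < Cleo.
With Cleo < Bram: Isla < Kira < Cleo < Bram.
Then Bram < Sam extends the chain to Sam.
With Sam < Finn: Isla < Kira < Cleo < Bram < Sam < Finn.
Then Finn < Quinn extends the chain to Quinn.
Then Quinn < Amir extends the chain to Amir.
So Isla < Amir; Amir is the taller of the two.

Amir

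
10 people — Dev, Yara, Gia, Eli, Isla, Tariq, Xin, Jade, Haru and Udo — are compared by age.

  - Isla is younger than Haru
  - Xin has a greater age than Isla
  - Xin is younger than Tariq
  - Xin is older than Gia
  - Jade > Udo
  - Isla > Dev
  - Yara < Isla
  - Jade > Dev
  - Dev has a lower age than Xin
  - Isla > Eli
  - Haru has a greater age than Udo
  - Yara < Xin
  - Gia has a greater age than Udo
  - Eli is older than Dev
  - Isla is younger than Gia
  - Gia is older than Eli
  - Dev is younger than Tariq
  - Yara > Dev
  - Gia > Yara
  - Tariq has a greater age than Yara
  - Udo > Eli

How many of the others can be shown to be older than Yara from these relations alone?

Directly above Yara: Isla, Gia, Xin, Tariq.
One step further: Haru (5 so far).
Nothing else is reachable above Yara; 5 in all.

5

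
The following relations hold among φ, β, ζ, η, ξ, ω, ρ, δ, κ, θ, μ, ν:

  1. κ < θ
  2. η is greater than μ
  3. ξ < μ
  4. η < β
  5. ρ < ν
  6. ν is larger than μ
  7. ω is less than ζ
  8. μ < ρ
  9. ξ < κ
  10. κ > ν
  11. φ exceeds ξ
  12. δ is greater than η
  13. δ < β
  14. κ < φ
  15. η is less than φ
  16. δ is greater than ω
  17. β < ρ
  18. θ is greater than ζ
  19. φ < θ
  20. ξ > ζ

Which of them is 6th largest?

Chaining the given pairs: ω < ζ < ξ < μ < η < δ < β < ρ < ν < κ < φ < θ.
Counting 6 from the largest end gives β.

β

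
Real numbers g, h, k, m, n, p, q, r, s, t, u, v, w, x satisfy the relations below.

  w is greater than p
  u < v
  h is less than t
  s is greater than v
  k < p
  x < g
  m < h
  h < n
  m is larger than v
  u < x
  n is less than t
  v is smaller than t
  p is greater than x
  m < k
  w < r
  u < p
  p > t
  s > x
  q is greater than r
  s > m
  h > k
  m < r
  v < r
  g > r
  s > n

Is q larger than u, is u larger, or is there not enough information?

u < v and v < m give u < m.
With m < k: u < v < m < k.
Then k < h extends the chain to h.
Then h < n extends the chain to n.
Then n < t extends the chain to t.
With t < p: u < v < m < k < h < n < t < p.
Then p < w extends the chain to w.
With w < r: u < v < m < k < h < n < t < p < w < r.
Then r < q extends the chain to q.
So q is larger.

q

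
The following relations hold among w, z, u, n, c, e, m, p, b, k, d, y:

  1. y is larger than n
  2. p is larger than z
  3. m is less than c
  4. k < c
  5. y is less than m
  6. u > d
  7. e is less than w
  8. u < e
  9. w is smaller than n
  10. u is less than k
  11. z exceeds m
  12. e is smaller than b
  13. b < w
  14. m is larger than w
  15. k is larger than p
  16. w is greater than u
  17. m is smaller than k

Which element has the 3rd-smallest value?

e

The consecutive relations fix a unique order: d < u < e < b < w < n < y < m < z < p < k < c.
Counting 3 from the smallest end gives e.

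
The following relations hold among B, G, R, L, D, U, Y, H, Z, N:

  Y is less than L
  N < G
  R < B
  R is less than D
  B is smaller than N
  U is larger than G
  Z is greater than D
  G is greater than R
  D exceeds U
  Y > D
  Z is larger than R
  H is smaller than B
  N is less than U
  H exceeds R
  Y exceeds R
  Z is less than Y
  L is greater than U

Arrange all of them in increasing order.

The consecutive links are each given: R < H; H < B; B < N; N < G; G < U; U < D; D < Z; Z < Y; Y < L.

R < H < B < N < G < U < D < Z < Y < L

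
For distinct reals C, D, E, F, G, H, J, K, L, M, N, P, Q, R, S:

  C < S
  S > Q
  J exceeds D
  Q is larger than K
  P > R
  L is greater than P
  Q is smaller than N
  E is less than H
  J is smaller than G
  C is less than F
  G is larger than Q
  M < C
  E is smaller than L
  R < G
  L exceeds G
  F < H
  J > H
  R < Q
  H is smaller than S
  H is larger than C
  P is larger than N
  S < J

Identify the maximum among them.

L

Chaining downward from L: directly below it, E, G, P; then R, Q, J, N; then H, K, D, S; then C, F; then M.
That covers every other element, and nothing is given above L, so L is the maximum.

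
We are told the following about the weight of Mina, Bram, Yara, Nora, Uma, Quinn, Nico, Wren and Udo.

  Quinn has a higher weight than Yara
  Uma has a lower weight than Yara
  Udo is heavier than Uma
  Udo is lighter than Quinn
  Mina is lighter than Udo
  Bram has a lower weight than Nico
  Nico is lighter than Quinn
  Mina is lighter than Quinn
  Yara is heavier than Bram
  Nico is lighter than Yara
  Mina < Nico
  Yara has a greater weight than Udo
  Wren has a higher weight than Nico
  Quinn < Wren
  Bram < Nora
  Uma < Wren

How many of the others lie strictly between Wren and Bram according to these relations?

Chaining upward from Bram reaches: Nico, Yara, Quinn, Nora.
Chaining downward from Wren reaches: Mina, Nico, Uma, Udo, Yara, Quinn.
Strictly between Bram and Wren are those in both lists: Nico, Yara, Quinn — 3 elements.

3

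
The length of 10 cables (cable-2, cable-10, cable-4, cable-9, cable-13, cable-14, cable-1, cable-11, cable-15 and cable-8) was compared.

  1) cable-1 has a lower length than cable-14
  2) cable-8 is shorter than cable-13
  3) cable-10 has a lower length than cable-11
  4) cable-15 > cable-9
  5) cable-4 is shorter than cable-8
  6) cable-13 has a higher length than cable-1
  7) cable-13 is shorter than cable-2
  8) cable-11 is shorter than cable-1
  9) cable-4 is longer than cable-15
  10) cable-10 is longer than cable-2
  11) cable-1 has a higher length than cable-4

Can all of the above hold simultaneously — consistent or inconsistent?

inconsistent

Chaining the given relations yields cable-13 < cable-2 < cable-10 < cable-11 < cable-1, so cable-13 < cable-1. But one relation states cable-1 < cable-13. These cannot both hold.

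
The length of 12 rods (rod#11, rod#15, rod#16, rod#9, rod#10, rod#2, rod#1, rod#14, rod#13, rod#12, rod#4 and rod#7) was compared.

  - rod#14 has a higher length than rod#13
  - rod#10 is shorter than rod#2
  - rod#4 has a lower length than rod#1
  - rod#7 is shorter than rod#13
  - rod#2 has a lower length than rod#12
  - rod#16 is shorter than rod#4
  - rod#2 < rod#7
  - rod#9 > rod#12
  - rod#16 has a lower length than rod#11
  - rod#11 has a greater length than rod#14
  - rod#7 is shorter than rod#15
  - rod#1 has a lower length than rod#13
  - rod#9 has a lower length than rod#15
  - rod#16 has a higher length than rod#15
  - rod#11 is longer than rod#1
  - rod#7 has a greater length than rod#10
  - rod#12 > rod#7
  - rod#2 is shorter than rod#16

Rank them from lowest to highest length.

Nothing is placed below rod#10, so it is least; from there rod#10 < rod#2; rod#2 < rod#7; rod#7 < rod#12; rod#12 < rod#9; rod#9 < rod#15; rod#15 < rod#16; rod#16 < rod#4; rod#4 < rod#1; rod#1 < rod#13; rod#13 < rod#14; rod#14 < rod#11, each given directly.

rod#10 < rod#2 < rod#7 < rod#12 < rod#9 < rod#15 < rod#16 < rod#4 < rod#1 < rod#13 < rod#14 < rod#11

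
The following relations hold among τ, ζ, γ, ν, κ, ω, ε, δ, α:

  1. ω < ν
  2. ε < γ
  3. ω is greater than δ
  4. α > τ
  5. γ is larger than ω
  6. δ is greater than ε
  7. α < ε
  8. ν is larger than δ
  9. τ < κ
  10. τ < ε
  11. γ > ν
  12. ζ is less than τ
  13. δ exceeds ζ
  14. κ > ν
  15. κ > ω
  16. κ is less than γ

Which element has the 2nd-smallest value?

τ

Chaining the given pairs: ζ < τ < α < ε < δ < ω < ν < κ < γ.
Counting 2 from the smallest end gives τ.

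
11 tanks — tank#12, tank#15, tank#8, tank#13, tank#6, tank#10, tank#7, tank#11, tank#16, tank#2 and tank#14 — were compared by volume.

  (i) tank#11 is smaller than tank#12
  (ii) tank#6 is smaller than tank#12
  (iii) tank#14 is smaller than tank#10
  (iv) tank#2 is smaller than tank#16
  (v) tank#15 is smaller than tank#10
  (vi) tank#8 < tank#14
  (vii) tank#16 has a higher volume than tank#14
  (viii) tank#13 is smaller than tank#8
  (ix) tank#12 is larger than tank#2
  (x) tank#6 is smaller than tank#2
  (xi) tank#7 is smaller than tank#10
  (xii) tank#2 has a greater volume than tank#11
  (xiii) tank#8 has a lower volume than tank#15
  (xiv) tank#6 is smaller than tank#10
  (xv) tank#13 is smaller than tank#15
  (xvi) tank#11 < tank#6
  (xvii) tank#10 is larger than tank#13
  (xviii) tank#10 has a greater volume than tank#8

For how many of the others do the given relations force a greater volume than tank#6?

4

The elements the relations force above tank#6 are tank#2, tank#10, tank#16, tank#12 — no chain reaches any other.
That is 4.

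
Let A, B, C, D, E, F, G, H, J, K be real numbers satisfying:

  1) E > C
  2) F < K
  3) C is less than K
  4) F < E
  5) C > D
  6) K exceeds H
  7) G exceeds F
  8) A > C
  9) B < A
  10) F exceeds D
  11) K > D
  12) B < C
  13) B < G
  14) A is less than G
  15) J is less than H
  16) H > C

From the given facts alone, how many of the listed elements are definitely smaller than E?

From E the given relations immediately reach C, F.
From those, B, D — 4 in total.
No other element is forced below E by the given relations, so the count is 4.

4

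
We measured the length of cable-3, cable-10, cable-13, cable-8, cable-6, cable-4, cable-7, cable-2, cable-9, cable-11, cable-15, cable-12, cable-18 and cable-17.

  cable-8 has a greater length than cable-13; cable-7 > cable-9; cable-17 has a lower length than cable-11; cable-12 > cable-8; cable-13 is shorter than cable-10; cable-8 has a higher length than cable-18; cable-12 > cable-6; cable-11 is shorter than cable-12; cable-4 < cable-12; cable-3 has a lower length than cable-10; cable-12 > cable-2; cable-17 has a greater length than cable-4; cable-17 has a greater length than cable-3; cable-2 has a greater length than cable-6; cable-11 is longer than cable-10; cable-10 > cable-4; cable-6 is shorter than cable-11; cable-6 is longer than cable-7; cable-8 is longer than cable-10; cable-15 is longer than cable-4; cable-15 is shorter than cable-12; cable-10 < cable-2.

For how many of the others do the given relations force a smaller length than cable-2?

7

From cable-2 the given relations immediately reach cable-6, cable-10.
From those, cable-4, cable-3, cable-7, cable-13 — 6 in total.
From those, cable-9 — 7 in total.
No other element is forced below cable-2 by the given relations, so the count is 7.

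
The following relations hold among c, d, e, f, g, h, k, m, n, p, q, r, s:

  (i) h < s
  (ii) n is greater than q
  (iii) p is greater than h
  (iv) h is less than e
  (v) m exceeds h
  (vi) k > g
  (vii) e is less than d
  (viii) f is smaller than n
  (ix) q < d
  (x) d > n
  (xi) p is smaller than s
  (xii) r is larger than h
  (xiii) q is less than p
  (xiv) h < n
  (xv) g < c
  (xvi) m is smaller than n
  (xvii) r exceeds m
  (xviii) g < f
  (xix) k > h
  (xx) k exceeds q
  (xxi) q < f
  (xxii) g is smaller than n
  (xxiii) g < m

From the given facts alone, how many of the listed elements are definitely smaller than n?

The elements the relations force below n are h, g, q, m, f — no chain reaches any other.
That is 5.

5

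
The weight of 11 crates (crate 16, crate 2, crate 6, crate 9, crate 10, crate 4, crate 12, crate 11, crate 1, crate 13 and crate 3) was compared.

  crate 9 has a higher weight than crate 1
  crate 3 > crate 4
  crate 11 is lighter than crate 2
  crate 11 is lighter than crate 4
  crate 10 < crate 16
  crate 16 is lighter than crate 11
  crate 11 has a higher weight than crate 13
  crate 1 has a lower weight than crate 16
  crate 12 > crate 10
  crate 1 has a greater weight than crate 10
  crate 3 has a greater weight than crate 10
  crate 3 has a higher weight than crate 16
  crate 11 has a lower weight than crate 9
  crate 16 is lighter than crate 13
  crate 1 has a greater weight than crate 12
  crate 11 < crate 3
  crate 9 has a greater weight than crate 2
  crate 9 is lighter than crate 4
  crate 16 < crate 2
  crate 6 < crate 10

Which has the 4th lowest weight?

Piecing the relations together gives one ordering: crate 6 < crate 10 < crate 12 < crate 1 < crate 16 < crate 13 < crate 11 < crate 2 < crate 9 < crate 4 < crate 3.
The 4th smallest is crate 1.

crate 1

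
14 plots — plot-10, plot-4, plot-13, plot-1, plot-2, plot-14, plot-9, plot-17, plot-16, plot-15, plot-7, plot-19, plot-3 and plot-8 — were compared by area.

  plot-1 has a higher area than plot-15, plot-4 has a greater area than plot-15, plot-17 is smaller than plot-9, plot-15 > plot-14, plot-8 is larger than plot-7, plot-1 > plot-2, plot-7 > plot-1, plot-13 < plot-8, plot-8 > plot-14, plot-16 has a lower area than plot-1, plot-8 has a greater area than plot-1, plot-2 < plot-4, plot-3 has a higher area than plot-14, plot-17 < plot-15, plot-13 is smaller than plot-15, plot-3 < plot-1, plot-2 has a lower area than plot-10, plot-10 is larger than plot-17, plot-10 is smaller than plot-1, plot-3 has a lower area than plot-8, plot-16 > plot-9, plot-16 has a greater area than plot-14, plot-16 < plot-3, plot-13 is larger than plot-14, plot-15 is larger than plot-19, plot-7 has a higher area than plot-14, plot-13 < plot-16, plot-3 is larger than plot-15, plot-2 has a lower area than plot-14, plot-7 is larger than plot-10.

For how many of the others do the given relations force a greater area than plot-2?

10

The elements the relations force above plot-2 are plot-14, plot-13, plot-15, plot-16, plot-10, plot-3, plot-1, plot-7, plot-4, plot-8 — no chain reaches any other.
That is 10.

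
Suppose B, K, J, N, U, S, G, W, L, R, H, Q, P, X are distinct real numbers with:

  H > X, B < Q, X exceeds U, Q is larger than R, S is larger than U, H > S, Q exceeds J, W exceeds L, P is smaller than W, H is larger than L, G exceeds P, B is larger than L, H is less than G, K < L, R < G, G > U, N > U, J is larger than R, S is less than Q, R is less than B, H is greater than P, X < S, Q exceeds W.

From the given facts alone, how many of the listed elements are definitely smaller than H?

Directly below H: P, X, L, S.
One step further: U, K (6 so far).
Nothing else is reachable below H; 6 in all.

6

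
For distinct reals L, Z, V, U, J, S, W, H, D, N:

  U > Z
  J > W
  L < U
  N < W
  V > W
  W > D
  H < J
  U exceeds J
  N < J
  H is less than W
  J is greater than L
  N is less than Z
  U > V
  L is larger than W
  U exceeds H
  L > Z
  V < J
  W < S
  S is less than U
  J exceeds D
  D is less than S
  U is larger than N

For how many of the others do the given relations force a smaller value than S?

4

The elements the relations force below S are D, N, H, W — no chain reaches any other.
That is 4.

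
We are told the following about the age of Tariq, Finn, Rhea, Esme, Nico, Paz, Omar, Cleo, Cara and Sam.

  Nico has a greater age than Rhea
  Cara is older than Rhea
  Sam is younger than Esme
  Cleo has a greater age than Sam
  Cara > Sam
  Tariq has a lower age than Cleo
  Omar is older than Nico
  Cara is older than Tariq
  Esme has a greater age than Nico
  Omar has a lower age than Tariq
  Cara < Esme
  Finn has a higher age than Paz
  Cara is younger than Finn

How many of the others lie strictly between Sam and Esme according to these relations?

1

Chaining upward from Sam reaches: Cara, Cleo, Finn.
Chaining downward from Esme reaches: Rhea, Nico, Omar, Tariq, Cara.
Strictly between Sam and Esme are those in both lists: Cara — 1 element.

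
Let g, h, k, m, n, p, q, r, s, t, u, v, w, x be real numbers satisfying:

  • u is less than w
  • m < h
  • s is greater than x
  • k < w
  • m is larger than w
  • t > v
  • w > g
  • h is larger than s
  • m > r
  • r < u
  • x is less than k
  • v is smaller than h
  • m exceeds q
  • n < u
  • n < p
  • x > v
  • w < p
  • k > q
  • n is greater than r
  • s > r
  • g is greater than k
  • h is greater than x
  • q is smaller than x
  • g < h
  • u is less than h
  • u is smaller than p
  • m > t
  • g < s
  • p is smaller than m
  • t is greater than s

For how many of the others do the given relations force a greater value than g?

Directly above g: s, w, h.
One step further: t, p, m (6 so far).
Nothing else is reachable above g; 6 in all.

6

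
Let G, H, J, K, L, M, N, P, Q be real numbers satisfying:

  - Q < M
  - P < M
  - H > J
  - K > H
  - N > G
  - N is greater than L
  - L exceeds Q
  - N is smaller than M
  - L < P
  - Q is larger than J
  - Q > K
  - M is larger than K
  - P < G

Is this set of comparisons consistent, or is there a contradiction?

The single ordering J < H < K < Q < L < P < G < N < M satisfies every listed relation, so no contradiction arises.

consistent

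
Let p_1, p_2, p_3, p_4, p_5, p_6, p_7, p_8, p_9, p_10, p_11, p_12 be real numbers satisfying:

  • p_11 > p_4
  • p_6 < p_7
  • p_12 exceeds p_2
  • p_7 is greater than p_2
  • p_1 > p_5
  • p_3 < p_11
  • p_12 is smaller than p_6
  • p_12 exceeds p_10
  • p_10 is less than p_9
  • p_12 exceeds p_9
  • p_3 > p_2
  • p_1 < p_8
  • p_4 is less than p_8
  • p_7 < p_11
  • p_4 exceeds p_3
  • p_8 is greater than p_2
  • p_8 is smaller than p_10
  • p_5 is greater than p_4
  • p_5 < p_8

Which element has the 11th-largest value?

Piecing the relations together gives one ordering: p_2 < p_3 < p_4 < p_5 < p_1 < p_8 < p_10 < p_9 < p_12 < p_6 < p_7 < p_11.
Counting 11 from the largest end gives p_3.

p_3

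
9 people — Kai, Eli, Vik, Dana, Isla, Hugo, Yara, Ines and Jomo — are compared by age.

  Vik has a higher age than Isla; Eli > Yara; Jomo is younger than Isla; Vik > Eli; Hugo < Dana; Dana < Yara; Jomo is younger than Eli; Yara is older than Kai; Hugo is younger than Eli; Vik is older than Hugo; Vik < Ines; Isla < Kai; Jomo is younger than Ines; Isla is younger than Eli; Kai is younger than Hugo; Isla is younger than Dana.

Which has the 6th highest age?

Hugo

The consecutive relations fix a unique order: Jomo < Isla < Kai < Hugo < Dana < Yara < Eli < Vik < Ines.
The 6th largest is Hugo.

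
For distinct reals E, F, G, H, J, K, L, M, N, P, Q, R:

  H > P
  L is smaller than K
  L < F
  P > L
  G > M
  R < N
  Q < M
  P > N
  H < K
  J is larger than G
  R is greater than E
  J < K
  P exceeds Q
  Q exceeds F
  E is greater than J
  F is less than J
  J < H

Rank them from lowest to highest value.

L < F < Q < M < G < J < E < R < N < P < H < K

Each adjacent pair is fixed by a given relation: L < F; F < Q; Q < M; M < G; G < J; J < E; E < R; R < N; N < P; P < H; H < K. Chaining them end to end gives the full order.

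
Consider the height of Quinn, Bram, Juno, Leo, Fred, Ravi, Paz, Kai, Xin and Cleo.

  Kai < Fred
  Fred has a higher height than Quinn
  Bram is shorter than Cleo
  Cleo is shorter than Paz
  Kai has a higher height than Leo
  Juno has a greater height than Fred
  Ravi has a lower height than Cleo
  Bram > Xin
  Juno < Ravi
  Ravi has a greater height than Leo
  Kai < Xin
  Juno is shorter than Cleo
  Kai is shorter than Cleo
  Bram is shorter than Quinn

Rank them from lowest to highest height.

Each adjacent pair is fixed by a given relation: Leo < Kai; Kai < Xin; Xin < Bram; Bram < Quinn; Quinn < Fred; Fred < Juno; Juno < Ravi; Ravi < Cleo; Cleo < Paz. Chaining them end to end gives the full order.

Leo < Kai < Xin < Bram < Quinn < Fred < Juno < Ravi < Cleo < Paz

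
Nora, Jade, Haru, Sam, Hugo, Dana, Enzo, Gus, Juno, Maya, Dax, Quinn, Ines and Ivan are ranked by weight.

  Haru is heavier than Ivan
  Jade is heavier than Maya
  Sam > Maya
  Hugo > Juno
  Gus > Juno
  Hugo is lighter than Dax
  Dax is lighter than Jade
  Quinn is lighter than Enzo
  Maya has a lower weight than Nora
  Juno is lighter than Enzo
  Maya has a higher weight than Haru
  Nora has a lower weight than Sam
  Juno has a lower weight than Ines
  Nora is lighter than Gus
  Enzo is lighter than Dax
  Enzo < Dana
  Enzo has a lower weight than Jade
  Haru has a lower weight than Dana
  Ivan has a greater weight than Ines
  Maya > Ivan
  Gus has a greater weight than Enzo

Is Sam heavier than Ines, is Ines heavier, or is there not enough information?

Ines < Ivan and Ivan < Haru give Ines < Haru.
With Haru < Maya: Ines < Ivan < Haru < Maya.
Then Maya < Sam extends the chain to Sam.
So Sam is heavier.

Sam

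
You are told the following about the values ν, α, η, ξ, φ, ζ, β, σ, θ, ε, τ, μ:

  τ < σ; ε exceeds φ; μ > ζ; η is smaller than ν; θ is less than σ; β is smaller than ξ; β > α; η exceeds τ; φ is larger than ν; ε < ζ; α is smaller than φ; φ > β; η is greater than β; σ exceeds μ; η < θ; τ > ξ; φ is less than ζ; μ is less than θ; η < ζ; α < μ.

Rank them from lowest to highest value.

Nothing is placed below α, so it is least; from there α < β; β < ξ; ξ < τ; τ < η; η < ν; ν < φ; φ < ε; ε < ζ; ζ < μ; μ < θ; θ < σ, each given directly.

α < β < ξ < τ < η < ν < φ < ε < ζ < μ < θ < σ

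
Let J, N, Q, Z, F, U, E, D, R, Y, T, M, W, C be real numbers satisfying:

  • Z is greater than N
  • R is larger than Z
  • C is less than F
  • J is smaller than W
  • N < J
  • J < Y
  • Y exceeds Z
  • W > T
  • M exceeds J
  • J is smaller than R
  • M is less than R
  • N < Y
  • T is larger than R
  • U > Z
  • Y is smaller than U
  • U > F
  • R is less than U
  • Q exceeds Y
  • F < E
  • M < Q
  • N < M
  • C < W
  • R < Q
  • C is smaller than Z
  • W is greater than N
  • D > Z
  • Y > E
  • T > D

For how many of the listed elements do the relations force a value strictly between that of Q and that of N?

The relations place N below Q. An element lies strictly between them when it is forced above N and also forced below Q.
Above N: {J, M, Z, D, R, Y, T, W, U}. Below Q: {C, J, M, Z, F, E, R, Y}.
Intersection: {J, M, Z, R, Y} — 5.

5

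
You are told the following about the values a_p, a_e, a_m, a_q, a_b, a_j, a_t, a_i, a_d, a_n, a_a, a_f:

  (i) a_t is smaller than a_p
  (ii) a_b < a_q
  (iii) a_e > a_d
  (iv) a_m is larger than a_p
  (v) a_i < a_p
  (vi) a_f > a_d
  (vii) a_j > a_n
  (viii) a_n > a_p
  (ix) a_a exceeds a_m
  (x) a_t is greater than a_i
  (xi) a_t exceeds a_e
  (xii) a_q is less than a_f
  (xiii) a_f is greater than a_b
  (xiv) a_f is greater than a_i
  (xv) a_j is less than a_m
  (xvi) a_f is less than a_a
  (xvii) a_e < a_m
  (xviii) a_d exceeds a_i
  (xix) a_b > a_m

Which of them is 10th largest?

a_e

Piecing the relations together gives one ordering: a_i < a_d < a_e < a_t < a_p < a_n < a_j < a_m < a_b < a_q < a_f < a_a.
The 10th largest is a_e.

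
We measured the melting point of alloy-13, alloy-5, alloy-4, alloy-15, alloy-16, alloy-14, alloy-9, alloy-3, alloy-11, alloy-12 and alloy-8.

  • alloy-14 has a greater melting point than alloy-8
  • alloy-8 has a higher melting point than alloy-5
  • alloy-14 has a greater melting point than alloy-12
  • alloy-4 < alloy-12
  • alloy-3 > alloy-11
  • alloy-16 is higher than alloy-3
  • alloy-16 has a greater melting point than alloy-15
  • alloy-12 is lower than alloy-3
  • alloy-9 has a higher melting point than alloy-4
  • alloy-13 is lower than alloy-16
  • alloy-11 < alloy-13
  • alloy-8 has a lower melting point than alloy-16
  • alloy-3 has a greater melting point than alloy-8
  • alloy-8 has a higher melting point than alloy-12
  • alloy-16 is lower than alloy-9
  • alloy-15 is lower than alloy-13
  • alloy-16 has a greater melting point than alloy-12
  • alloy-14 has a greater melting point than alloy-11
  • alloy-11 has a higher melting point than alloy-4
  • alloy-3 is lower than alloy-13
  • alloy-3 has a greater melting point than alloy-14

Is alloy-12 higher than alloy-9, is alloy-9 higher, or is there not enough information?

alloy-9

alloy-12 < alloy-8 and alloy-8 < alloy-14 give alloy-12 < alloy-14.
Then alloy-14 < alloy-3 extends the chain to alloy-3.
Then alloy-3 < alloy-13 extends the chain to alloy-13.
Then alloy-13 < alloy-16 extends the chain to alloy-16.
Then alloy-16 < alloy-9 extends the chain to alloy-9.
So alloy-9 is higher.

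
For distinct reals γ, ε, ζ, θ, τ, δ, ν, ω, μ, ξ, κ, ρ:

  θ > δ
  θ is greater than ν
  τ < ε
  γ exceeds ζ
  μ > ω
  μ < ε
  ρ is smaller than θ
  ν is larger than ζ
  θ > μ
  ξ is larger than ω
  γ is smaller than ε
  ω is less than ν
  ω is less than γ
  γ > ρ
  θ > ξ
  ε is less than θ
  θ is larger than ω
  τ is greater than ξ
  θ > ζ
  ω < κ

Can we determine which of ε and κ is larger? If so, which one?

Following every chain through κ: below κ we get ω.
ε is not reached, and no chain runs the other way from ε to κ.
So the given relations leave the order of κ and ε undetermined.

undetermined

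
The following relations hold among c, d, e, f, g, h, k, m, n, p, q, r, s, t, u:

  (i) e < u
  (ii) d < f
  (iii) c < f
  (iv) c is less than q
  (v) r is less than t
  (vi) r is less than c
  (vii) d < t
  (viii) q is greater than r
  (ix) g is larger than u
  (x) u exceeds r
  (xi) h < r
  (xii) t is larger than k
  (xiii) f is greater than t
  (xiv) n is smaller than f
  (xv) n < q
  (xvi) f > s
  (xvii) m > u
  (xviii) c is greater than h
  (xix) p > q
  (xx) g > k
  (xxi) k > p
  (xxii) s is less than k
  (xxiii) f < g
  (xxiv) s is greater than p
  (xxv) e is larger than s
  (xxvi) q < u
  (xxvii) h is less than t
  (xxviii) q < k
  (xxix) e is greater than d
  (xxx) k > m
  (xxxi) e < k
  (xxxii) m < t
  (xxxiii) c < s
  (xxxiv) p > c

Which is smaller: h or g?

h

The relevant relations are h < r; r < c; c < q; q < p; p < s; s < e; e < u; u < m; m < k; k < t; t < f; f < g.
Together: h < r < c < q < p < s < e < u < m < k < t < f < g.
So h < g; h is the smaller of the two.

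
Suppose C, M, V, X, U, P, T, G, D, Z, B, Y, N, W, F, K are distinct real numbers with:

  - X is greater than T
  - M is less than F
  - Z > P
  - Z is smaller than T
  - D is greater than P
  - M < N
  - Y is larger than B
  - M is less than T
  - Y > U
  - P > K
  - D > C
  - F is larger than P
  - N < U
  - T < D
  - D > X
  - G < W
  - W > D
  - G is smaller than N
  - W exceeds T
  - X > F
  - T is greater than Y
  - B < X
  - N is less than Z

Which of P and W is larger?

W

Chaining the given relations: P < Z < T < X < D < W.
So P < W; W is the larger of the two.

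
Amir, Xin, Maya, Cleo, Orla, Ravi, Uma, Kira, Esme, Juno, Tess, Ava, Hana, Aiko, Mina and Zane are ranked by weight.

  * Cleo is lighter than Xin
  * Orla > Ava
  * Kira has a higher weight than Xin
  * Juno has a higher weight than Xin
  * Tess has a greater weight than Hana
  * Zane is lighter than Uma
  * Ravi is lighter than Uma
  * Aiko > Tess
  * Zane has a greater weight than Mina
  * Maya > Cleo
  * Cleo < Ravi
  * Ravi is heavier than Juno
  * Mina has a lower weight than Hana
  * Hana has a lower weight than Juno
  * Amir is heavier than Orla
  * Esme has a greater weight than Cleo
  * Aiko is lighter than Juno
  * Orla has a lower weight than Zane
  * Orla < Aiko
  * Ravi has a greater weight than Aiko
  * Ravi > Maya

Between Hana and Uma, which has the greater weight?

Hana < Tess and Tess < Aiko give Hana < Aiko.
With Aiko < Juno: Hana < Tess < Aiko < Juno.
With Juno < Ravi: Hana < Tess < Aiko < Juno < Ravi.
With Ravi < Uma: Hana < Tess < Aiko < Juno < Ravi < Uma.
So Hana < Uma; Uma is the heavier of the two.

Uma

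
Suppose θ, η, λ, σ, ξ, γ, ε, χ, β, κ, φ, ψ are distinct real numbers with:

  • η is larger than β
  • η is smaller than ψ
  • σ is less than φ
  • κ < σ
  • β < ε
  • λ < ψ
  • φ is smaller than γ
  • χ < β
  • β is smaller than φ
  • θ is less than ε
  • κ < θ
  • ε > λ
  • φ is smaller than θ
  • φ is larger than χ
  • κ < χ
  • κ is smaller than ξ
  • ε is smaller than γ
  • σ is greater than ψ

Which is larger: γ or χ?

χ < β and β < η give χ < η.
Then η < ψ extends the chain to ψ.
With ψ < σ: χ < β < η < ψ < σ.
With σ < φ: χ < β < η < ψ < σ < φ.
Then φ < θ extends the chain to θ.
Then θ < ε extends the chain to ε.
Then ε < γ extends the chain to γ.
So χ < γ; γ is the larger of the two.

γ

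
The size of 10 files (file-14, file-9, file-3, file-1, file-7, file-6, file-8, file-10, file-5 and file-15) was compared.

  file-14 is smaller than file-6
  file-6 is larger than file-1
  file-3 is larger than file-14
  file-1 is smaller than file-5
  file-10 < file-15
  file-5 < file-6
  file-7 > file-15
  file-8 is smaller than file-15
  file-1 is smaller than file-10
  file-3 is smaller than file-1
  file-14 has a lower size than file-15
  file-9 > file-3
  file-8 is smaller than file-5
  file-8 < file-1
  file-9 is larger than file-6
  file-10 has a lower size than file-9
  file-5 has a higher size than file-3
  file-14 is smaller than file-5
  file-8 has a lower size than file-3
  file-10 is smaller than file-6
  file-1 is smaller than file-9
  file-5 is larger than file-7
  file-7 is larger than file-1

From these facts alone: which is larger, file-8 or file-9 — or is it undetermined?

file-9

Chaining the given relations: file-8 < file-3 < file-1 < file-10 < file-15 < file-7 < file-5 < file-6 < file-9.
So file-9 is larger.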